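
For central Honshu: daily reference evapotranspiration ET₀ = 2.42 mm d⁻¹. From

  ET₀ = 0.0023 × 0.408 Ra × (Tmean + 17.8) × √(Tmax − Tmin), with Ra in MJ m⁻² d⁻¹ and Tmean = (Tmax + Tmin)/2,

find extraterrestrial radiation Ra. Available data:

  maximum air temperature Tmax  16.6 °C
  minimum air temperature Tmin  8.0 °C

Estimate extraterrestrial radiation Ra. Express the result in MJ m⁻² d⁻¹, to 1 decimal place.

Tmean = (16.6+8.0)/2 = 12.30 °C; ΔT = 8.6
Ra = ET₀ / [0.0023 × 0.408 × (Tmean+17.8) × √ΔT]
   = 2.42 / (0.0023 × 0.408 × 30.10 × 2.9326) = 29.215 MJ m⁻² d⁻¹

29.2 MJ m⁻² d⁻¹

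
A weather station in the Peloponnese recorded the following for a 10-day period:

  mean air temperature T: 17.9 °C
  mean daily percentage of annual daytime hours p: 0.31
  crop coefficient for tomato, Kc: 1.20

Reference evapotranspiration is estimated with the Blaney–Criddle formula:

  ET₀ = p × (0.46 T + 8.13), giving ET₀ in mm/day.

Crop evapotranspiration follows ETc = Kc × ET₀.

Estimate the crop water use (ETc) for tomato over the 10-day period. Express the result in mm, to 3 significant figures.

60.9 mm

ET₀ = 0.31 × (0.46 × 17.9 + 8.13) = 0.31 × 16.364 = 5.0728 mm/d
ETc = Kc × ET₀ = 1.20 × 5.0728 = 6.0874 mm/d
Over 10 days: 6.0874 × 10 = 60.874 mm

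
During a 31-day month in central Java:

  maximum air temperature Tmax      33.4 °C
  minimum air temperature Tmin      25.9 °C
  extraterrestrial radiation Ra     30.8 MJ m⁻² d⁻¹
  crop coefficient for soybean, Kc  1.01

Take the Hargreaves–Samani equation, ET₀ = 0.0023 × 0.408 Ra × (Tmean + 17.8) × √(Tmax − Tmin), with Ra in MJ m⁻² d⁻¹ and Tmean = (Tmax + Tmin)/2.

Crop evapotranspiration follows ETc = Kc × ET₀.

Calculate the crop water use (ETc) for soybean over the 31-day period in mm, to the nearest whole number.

118 mm

Tmean = (33.4 + 25.9)/2 = 29.65 °C
0.408 Ra = 0.408 × 30.8 = 12.5664 mm/d equivalent
ET₀ = 0.0023 × 12.5664 × (29.65 + 17.8) × √7.5 = 0.0023 × 12.5664 × 47.45 × 2.7386 = 3.7558 mm/d
ETc = Kc × ET₀ = 1.01 × 3.7558 = 3.7934 mm/d
Over 31 days: 3.7934 × 31 = 117.595 mm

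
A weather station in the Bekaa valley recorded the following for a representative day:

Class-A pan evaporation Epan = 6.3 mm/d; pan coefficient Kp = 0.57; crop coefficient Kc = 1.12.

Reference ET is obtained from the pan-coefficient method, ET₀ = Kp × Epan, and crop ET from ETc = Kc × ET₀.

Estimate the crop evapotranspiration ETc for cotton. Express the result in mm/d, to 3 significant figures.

4.02 mm/d

ET₀ = 0.57 × 6.3 = 3.5910 mm/d
ETc = Kc × ET₀ = 1.12 × 3.5910 = 4.0219 mm/d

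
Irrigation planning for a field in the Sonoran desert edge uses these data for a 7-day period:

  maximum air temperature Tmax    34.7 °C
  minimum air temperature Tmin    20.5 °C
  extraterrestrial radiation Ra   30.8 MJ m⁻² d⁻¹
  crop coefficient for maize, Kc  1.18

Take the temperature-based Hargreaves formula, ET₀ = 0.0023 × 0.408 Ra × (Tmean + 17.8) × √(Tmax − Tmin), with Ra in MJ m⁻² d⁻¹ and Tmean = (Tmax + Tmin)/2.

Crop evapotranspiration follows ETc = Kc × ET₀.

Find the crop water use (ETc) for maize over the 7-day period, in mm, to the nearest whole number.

41 mm

Tmean = (34.7 + 20.5)/2 = 27.60 °C
0.408 Ra = 0.408 × 30.8 = 12.5664 mm/d equivalent
ET₀ = 0.0023 × 12.5664 × (27.60 + 17.8) × √14.2 = 0.0023 × 12.5664 × 45.40 × 3.7683 = 4.9447 mm/d
ETc = Kc × ET₀ = 1.18 × 4.9447 = 5.8347 mm/d
Over 7 days: 5.8347 × 7 = 40.843 mm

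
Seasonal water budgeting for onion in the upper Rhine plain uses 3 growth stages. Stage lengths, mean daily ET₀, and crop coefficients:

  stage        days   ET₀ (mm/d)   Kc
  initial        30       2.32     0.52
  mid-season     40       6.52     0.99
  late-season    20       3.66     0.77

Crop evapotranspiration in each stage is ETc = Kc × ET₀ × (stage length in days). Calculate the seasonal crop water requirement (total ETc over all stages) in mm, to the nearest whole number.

351 mm

initial: 0.52 × 2.32 × 30 = 36.19 mm
mid-season: 0.99 × 6.52 × 40 = 258.19 mm
late-season: 0.77 × 3.66 × 20 = 56.36 mm
Seasonal total = 350.74 mm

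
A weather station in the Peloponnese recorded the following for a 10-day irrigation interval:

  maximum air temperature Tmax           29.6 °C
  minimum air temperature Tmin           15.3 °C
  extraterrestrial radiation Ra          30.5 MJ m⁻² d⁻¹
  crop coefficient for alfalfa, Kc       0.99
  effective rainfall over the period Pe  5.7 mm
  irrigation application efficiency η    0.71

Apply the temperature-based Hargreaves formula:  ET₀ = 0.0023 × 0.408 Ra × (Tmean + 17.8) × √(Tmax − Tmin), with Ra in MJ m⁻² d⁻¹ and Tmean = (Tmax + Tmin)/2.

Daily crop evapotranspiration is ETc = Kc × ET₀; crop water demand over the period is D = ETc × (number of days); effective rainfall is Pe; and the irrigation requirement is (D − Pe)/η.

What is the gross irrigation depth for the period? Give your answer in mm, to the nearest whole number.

Tmean = (29.6 + 15.3)/2 = 22.45 °C
0.408 Ra = 0.408 × 30.5 = 12.4440 mm/d equivalent
ET₀ = 0.0023 × 12.4440 × (22.45 + 17.8) × √14.3 = 0.0023 × 12.4440 × 40.25 × 3.7815 = 4.3563 mm/d
ETc = Kc × ET₀ = 0.99 × 4.3563 = 4.3127 mm/d
Crop demand D = ETc × 10 d = 4.3127 × 10 = 43.127 mm
D − Pe = 43.127 − 5.7 = 37.427 mm
Gross irrigation = 37.427 / 0.71 = 52.714 mm

53 mm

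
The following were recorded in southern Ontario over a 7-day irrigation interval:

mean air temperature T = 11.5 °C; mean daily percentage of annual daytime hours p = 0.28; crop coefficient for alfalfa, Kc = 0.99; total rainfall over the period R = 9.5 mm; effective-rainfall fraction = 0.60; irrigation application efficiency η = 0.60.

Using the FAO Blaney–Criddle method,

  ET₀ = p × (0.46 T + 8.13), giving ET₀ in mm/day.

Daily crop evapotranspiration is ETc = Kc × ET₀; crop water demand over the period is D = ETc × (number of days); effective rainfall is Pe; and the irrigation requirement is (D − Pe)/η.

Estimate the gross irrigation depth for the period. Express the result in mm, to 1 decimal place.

33.9 mm

ET₀ = 0.28 × (0.46 × 11.5 + 8.13) = 0.28 × 13.420 = 3.7576 mm/d
ETc = Kc × ET₀ = 0.99 × 3.7576 = 3.7200 mm/d
Crop demand D = ETc × 7 d = 3.7200 × 7 = 26.040 mm
Pe = 0.60 × 9.5 = 5.700 mm
D − Pe = 26.040 − 5.700 = 20.340 mm
Gross irrigation = 20.340 / 0.60 = 33.900 mm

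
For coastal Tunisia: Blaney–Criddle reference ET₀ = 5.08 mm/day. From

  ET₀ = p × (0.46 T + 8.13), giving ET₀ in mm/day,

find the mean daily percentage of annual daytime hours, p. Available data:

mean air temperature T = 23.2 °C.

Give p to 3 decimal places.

p = ET₀ / (0.46 T + 8.13) = 5.08 / (0.46 × 23.2 + 8.13) = 5.08 / 18.802 = 0.2702

0.270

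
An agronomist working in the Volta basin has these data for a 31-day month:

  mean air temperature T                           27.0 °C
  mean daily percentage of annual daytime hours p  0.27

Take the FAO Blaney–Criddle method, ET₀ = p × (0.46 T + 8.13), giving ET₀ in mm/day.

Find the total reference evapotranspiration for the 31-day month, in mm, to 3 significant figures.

172 mm

ET₀ = 0.27 × (0.46 × 27.0 + 8.13) = 0.27 × 20.550 = 5.5485 mm/d
Monthly total = 5.5485 × 31 = 172.004 mm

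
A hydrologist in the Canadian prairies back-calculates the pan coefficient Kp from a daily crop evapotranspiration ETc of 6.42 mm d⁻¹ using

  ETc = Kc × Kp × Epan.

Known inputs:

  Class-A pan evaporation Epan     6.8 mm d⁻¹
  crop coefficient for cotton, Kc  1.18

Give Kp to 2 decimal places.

0.80

ETc = Kc × Kp × Epan  ⇒  Kp = ETc / (Kc × Epan)
Kp = 6.42 / (1.18 × 6.8) = 6.42 / 8.024 = 0.8001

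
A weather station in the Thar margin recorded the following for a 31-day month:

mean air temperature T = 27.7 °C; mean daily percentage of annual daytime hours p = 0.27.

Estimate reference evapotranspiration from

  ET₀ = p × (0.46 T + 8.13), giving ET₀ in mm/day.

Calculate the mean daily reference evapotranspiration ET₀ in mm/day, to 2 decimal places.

5.64 mm/day

ET₀ = 0.27 × (0.46 × 27.7 + 8.13) = 0.27 × 20.872 = 5.6354 mm/d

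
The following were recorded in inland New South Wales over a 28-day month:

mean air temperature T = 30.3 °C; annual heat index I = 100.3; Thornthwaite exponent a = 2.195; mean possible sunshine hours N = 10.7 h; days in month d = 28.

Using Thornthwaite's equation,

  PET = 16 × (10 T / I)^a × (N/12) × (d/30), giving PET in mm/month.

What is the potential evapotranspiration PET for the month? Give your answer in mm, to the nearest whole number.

10T/I = 10 × 30.3 / 100.3 = 3.0209
(10T/I)^a = 3.0209^2.195 = 11.3214
Uncorrected PET = 16 × 11.3214 = 181.142 mm
Correction = (N/12)(d/30) = (10.7/12)(28/30) = 0.8322
PET = 181.142 × 0.8322 = 150.746 mm/month

151 mm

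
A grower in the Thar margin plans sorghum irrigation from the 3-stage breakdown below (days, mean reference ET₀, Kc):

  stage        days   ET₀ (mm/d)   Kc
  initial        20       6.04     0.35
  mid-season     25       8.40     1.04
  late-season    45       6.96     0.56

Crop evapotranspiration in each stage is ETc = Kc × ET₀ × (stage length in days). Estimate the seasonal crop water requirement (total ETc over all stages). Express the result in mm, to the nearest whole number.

initial: 0.35 × 6.04 × 20 = 42.28 mm
mid-season: 1.04 × 8.40 × 25 = 218.40 mm
late-season: 0.56 × 6.96 × 45 = 175.39 mm
Seasonal total = 436.07 mm

436 mm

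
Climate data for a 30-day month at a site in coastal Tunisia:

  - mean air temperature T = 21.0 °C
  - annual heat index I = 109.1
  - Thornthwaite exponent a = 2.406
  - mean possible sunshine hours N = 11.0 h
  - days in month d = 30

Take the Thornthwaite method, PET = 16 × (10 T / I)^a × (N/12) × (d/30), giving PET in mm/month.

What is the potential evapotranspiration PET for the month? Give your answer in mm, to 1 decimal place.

70.9 mm

10T/I = 10 × 21.0 / 109.1 = 1.9248
(10T/I)^a = 1.9248^2.406 = 4.8332
Uncorrected PET = 16 × 4.8332 = 77.331 mm
Correction = (N/12)(d/30) = (11.0/12)(30/30) = 0.9167
PET = 77.331 × 0.9167 = 70.889 mm/month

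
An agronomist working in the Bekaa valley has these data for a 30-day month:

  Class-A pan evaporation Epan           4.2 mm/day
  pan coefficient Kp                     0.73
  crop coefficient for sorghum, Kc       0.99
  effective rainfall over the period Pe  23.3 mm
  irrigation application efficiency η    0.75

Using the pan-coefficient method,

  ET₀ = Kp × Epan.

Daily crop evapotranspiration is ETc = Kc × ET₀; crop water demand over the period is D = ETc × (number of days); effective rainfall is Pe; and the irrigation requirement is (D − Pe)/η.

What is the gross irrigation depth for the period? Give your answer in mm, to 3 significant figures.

90.3 mm

ET₀ = 0.73 × 4.2 = 3.0660 mm/d
ETc = Kc × ET₀ = 0.99 × 3.0660 = 3.0353 mm/d
Crop demand D = ETc × 30 d = 3.0353 × 30 = 91.059 mm
D − Pe = 91.059 − 23.3 = 67.759 mm
Gross irrigation = 67.759 / 0.75 = 90.345 mm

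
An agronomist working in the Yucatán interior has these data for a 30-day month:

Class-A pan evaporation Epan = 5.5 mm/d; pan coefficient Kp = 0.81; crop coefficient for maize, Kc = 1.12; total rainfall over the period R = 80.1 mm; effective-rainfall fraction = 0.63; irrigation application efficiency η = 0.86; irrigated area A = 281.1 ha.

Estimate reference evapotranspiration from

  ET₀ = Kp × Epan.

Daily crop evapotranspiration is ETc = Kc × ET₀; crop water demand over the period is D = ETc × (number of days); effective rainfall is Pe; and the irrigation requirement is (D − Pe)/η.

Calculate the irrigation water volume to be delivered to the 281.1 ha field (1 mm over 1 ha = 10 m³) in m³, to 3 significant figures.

324000 m³

ET₀ = 0.81 × 5.5 = 4.4550 mm/d
ETc = Kc × ET₀ = 1.12 × 4.4550 = 4.9896 mm/d
Crop demand D = ETc × 30 d = 4.9896 × 30 = 149.688 mm
Pe = 0.63 × 80.1 = 50.463 mm
D − Pe = 149.688 − 50.463 = 99.225 mm
Gross irrigation = 99.225 / 0.86 = 115.378 mm
Volume = 115.378 mm × 281.1 ha × 10 = 324327.6 m³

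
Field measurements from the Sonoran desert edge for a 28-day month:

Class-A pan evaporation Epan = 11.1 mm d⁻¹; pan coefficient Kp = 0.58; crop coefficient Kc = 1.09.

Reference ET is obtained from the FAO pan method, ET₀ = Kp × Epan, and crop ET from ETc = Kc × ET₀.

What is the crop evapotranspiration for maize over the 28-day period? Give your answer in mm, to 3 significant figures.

196 mm

ET₀ = 0.58 × 11.1 = 6.4380 mm/d
ETc = Kc × ET₀ = 1.09 × 6.4380 = 7.0174 mm/d
Over 28 days: 7.0174 × 28 = 196.487 mm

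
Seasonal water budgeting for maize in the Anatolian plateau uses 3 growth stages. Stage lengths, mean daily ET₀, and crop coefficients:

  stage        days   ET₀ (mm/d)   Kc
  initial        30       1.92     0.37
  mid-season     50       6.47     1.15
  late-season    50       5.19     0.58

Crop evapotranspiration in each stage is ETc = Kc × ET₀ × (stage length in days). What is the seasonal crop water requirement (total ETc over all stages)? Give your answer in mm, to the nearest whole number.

initial: 0.37 × 1.92 × 30 = 21.31 mm
mid-season: 1.15 × 6.47 × 50 = 372.03 mm
late-season: 0.58 × 5.19 × 50 = 150.51 mm
Seasonal total = 543.85 mm

544 mm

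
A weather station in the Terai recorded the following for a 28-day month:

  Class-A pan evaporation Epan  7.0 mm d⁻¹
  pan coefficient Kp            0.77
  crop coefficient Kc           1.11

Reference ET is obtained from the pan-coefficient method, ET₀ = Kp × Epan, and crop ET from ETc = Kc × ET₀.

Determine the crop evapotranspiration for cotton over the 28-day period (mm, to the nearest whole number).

168 mm

ET₀ = 0.77 × 7.0 = 5.3900 mm/d
ETc = Kc × ET₀ = 1.11 × 5.3900 = 5.9829 mm/d
Over 28 days: 5.9829 × 28 = 167.521 mm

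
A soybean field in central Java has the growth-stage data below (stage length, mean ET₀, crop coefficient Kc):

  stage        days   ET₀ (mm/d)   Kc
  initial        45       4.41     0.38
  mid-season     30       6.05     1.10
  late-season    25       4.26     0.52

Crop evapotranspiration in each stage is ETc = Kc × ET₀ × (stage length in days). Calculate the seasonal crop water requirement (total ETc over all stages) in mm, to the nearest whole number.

initial: 0.38 × 4.41 × 45 = 75.41 mm
mid-season: 1.10 × 6.05 × 30 = 199.65 mm
late-season: 0.52 × 4.26 × 25 = 55.38 mm
Seasonal total = 330.44 mm

330 mm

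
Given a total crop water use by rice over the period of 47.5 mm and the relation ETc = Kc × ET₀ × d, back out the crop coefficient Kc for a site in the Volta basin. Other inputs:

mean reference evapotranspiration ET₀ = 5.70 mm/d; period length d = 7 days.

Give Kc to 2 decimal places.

ETc = Kc × ET₀ × d  ⇒  Kc = ETc / (ET₀ × d)
Kc = 47.5 / (5.70 × 7) = 47.5 / 39.90 = 1.1905

1.19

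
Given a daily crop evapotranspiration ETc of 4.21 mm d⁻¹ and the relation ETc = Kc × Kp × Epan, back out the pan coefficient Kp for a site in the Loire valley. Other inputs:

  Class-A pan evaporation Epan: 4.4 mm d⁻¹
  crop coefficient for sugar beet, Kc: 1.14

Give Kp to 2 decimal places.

0.84

ETc = Kc × Kp × Epan  ⇒  Kp = ETc / (Kc × Epan)
Kp = 4.21 / (1.14 × 4.4) = 4.21 / 5.016 = 0.8393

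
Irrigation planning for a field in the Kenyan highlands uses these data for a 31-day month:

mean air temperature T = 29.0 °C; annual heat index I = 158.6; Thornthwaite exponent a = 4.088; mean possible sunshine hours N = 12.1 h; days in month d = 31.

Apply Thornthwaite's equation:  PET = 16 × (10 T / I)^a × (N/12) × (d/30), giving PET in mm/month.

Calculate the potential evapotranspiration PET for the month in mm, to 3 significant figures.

197 mm

10T/I = 10 × 29.0 / 158.6 = 1.8285
(10T/I)^a = 1.8285^4.088 = 11.7881
Uncorrected PET = 16 × 11.7881 = 188.610 mm
Correction = (N/12)(d/30) = (12.1/12)(31/30) = 1.0419
PET = 188.610 × 1.0419 = 196.513 mm/month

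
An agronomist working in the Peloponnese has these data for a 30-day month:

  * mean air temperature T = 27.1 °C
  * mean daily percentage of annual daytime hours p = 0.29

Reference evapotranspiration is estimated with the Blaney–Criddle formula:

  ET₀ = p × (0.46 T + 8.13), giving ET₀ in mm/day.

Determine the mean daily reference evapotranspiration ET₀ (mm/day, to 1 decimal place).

6.0 mm/day

ET₀ = 0.29 × (0.46 × 27.1 + 8.13) = 0.29 × 20.596 = 5.9728 mm/d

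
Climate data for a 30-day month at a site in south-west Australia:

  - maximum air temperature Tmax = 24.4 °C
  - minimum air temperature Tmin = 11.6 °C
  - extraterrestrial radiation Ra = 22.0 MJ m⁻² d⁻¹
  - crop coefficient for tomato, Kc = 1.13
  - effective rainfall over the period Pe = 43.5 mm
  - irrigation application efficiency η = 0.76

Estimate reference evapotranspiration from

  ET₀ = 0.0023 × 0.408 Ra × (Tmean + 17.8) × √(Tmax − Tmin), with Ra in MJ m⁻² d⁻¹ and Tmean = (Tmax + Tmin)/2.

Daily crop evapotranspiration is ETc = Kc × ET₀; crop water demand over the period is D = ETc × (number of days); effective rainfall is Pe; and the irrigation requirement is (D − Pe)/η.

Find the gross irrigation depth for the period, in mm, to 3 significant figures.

60.7 mm

Tmean = (24.4 + 11.6)/2 = 18.00 °C
0.408 Ra = 0.408 × 22.0 = 8.9760 mm/d equivalent
ET₀ = 0.0023 × 8.9760 × (18.00 + 17.8) × √12.8 = 0.0023 × 8.9760 × 35.80 × 3.5777 = 2.6442 mm/d
ETc = Kc × ET₀ = 1.13 × 2.6442 = 2.9879 mm/d
Crop demand D = ETc × 30 d = 2.9879 × 30 = 89.637 mm
D − Pe = 89.637 − 43.5 = 46.137 mm
Gross irrigation = 46.137 / 0.76 = 60.707 mm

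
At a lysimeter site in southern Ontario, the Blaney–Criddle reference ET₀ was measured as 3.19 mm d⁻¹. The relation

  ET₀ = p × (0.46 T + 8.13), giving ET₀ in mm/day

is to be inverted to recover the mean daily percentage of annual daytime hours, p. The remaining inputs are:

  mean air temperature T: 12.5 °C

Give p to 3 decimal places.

0.230

p = ET₀ / (0.46 T + 8.13) = 3.19 / (0.46 × 12.5 + 8.13) = 3.19 / 13.880 = 0.2298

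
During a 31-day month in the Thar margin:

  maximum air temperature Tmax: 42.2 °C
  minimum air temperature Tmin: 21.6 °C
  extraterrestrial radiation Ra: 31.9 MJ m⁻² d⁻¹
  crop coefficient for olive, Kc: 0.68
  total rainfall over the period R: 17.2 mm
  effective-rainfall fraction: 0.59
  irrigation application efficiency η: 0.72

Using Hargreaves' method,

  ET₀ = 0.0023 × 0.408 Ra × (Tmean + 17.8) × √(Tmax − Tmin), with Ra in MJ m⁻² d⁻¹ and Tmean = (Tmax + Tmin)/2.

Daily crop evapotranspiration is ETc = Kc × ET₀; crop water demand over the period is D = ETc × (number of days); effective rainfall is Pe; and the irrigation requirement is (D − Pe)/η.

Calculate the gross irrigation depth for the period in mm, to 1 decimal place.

Tmean = (42.2 + 21.6)/2 = 31.90 °C
0.408 Ra = 0.408 × 31.9 = 13.0152 mm/d equivalent
ET₀ = 0.0023 × 13.0152 × (31.90 + 17.8) × √20.6 = 0.0023 × 13.0152 × 49.70 × 4.5387 = 6.7525 mm/d
ETc = Kc × ET₀ = 0.68 × 6.7525 = 4.5917 mm/d
Crop demand D = ETc × 31 d = 4.5917 × 31 = 142.343 mm
Pe = 0.59 × 17.2 = 10.148 mm
D − Pe = 142.343 − 10.148 = 132.195 mm
Gross irrigation = 132.195 / 0.72 = 183.604 mm

183.6 mm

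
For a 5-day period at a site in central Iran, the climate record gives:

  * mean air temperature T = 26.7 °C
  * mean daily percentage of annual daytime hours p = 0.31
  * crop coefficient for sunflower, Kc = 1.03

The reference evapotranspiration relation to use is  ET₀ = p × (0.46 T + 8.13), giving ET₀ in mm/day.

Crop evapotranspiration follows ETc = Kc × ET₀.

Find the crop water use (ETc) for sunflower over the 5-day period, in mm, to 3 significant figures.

32.6 mm

ET₀ = 0.31 × (0.46 × 26.7 + 8.13) = 0.31 × 20.412 = 6.3277 mm/d
ETc = Kc × ET₀ = 1.03 × 6.3277 = 6.5175 mm/d
Over 5 days: 6.5175 × 5 = 32.588 mm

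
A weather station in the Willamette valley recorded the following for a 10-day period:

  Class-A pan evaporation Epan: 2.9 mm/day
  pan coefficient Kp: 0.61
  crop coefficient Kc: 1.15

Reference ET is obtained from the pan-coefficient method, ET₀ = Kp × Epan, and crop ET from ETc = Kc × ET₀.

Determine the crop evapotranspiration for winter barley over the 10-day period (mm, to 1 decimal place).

20.3 mm

ET₀ = 0.61 × 2.9 = 1.7690 mm/d
ETc = Kc × ET₀ = 1.15 × 1.7690 = 2.0344 mm/d
Over 10 days: 2.0344 × 10 = 20.344 mm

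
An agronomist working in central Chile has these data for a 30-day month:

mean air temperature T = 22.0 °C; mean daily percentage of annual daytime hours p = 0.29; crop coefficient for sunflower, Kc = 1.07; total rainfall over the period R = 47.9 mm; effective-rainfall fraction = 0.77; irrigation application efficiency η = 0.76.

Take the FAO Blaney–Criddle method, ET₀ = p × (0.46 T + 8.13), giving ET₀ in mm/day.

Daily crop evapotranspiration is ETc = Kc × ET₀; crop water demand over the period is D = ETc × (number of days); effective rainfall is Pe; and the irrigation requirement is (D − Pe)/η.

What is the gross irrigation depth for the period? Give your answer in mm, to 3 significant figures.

ET₀ = 0.29 × (0.46 × 22.0 + 8.13) = 0.29 × 18.250 = 5.2925 mm/d
ETc = Kc × ET₀ = 1.07 × 5.2925 = 5.6630 mm/d
Crop demand D = ETc × 30 d = 5.6630 × 30 = 169.890 mm
Pe = 0.77 × 47.9 = 36.883 mm
D − Pe = 169.890 − 36.883 = 133.007 mm
Gross irrigation = 133.007 / 0.76 = 175.009 mm

175 mm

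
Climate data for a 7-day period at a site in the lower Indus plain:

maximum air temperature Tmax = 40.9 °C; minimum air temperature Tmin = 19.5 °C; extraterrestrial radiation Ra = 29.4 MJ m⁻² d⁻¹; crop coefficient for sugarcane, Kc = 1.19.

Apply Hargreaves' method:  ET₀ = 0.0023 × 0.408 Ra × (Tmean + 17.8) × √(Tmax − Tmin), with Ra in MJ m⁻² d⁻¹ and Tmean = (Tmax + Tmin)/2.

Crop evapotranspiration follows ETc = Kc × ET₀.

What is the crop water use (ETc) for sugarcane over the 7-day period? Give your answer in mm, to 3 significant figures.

Tmean = (40.9 + 19.5)/2 = 30.20 °C
0.408 Ra = 0.408 × 29.4 = 11.9952 mm/d equivalent
ET₀ = 0.0023 × 11.9952 × (30.20 + 17.8) × √21.4 = 0.0023 × 11.9952 × 48.00 × 4.6260 = 6.1261 mm/d
ETc = Kc × ET₀ = 1.19 × 6.1261 = 7.2901 mm/d
Over 7 days: 7.2901 × 7 = 51.031 mm

51.0 mm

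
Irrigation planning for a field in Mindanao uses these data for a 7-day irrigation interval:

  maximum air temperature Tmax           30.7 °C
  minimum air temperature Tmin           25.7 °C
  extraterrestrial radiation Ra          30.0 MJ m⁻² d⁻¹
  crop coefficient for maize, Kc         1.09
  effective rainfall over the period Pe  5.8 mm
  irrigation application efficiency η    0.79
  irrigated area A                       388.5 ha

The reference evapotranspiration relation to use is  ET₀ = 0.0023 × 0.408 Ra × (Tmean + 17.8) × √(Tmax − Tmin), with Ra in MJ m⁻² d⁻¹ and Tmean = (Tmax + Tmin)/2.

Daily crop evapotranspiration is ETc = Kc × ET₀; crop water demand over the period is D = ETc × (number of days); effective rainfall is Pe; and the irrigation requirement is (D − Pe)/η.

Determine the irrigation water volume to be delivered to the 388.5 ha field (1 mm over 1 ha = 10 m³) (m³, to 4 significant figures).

Tmean = (30.7 + 25.7)/2 = 28.20 °C
0.408 Ra = 0.408 × 30.0 = 12.2400 mm/d equivalent
ET₀ = 0.0023 × 12.2400 × (28.20 + 17.8) × √5.0 = 0.0023 × 12.2400 × 46.00 × 2.2361 = 2.8957 mm/d
ETc = Kc × ET₀ = 1.09 × 2.8957 = 3.1563 mm/d
Crop demand D = ETc × 7 d = 3.1563 × 7 = 22.094 mm
D − Pe = 22.094 − 5.8 = 16.294 mm
Gross irrigation = 16.294 / 0.79 = 20.625 mm
Volume = 20.625 mm × 388.5 ha × 10 = 80128.1 m³

80130 m³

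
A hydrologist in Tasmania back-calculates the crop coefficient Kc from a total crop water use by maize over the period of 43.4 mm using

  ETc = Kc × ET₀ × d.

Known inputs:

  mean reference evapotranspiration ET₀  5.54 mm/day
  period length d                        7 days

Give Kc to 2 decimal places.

1.12

ETc = Kc × ET₀ × d  ⇒  Kc = ETc / (ET₀ × d)
Kc = 43.4 / (5.54 × 7) = 43.4 / 38.78 = 1.1191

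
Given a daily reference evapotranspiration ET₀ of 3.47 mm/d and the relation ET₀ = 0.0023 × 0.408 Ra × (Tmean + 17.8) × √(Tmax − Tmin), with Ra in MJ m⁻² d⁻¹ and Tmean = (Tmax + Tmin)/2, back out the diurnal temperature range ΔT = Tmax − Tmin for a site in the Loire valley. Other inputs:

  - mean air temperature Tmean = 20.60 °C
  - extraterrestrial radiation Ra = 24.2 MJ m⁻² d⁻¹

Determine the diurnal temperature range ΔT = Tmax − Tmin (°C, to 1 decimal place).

15.8 °C

√ΔT = ET₀ / [0.0023 × 0.408 × Ra × (Tmean+17.8)] = 3.47 / (0.0023 × 9.8736 × 38.40) = 3.9792
ΔT = 3.9792² = 15.834 °C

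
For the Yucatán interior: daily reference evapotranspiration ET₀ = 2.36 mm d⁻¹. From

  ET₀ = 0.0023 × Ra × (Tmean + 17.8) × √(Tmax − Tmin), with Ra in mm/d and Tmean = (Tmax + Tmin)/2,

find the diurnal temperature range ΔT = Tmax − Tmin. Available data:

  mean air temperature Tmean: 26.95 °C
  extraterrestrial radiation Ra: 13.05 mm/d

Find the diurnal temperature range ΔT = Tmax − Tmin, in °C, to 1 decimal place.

3.1 °C

√ΔT = ET₀ / [0.0023 × Ra × (Tmean+17.8)] = 2.36 / (0.0023 × 13.05 × 44.75) = 1.7570
ΔT = 1.7570² = 3.087 °C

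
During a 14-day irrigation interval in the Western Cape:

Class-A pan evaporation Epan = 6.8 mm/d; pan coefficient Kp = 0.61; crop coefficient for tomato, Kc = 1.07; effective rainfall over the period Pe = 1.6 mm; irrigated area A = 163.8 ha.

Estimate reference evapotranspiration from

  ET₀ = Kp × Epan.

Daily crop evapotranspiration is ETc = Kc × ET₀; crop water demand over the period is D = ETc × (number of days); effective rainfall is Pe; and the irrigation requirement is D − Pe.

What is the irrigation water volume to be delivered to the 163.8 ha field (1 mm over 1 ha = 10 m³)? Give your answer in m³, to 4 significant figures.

ET₀ = 0.61 × 6.8 = 4.1480 mm/d
ETc = Kc × ET₀ = 1.07 × 4.1480 = 4.4384 mm/d
Crop demand D = ETc × 14 d = 4.4384 × 14 = 62.138 mm
D − Pe = 62.138 − 1.6 = 60.538 mm
Volume = 60.538 mm × 163.8 ha × 10 = 99161.2 m³

99160 m³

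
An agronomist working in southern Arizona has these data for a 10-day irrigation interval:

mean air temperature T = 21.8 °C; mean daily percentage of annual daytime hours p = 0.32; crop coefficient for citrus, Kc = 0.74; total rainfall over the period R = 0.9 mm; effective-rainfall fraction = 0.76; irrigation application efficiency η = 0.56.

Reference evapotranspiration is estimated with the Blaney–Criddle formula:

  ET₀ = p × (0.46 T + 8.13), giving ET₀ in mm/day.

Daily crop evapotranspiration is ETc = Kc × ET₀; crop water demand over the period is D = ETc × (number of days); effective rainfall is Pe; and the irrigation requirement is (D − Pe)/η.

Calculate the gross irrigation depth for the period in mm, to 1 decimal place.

ET₀ = 0.32 × (0.46 × 21.8 + 8.13) = 0.32 × 18.158 = 5.8106 mm/d
ETc = Kc × ET₀ = 0.74 × 5.8106 = 4.2998 mm/d
Crop demand D = ETc × 10 d = 4.2998 × 10 = 42.998 mm
Pe = 0.76 × 0.9 = 0.684 mm
D − Pe = 42.998 − 0.684 = 42.314 mm
Gross irrigation = 42.314 / 0.56 = 75.561 mm

75.6 mm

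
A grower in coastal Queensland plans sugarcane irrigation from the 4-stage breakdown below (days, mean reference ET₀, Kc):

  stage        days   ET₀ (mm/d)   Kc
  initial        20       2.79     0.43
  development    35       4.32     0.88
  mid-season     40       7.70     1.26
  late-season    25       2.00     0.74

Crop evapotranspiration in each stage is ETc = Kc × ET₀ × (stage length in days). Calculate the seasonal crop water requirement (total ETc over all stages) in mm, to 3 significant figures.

582 mm

initial: 0.43 × 2.79 × 20 = 23.99 mm
development: 0.88 × 4.32 × 35 = 133.06 mm
mid-season: 1.26 × 7.70 × 40 = 388.08 mm
late-season: 0.74 × 2.00 × 25 = 37.00 mm
Seasonal total = 582.13 mm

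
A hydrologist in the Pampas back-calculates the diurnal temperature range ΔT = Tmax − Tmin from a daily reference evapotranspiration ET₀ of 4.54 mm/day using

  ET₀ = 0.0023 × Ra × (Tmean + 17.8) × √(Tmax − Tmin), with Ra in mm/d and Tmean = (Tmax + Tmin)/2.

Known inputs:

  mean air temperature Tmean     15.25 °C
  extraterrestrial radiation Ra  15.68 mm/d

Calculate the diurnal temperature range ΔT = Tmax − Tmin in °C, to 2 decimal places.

√ΔT = ET₀ / [0.0023 × Ra × (Tmean+17.8)] = 4.54 / (0.0023 × 15.68 × 33.05) = 3.8090
ΔT = 3.8090² = 14.508 °C

14.51 °C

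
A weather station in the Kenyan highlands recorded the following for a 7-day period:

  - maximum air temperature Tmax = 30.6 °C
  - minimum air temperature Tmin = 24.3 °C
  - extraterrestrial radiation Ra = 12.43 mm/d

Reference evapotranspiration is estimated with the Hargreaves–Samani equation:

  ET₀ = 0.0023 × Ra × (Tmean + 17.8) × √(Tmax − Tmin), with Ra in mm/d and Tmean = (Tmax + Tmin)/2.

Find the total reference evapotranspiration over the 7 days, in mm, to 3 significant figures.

22.7 mm

Tmean = (30.6 + 24.3)/2 = 27.45 °C
ET₀ = 0.0023 × 12.43 × (27.45 + 17.8) × √6.3 = 0.0023 × 12.43 × 45.25 × 2.5100 = 3.2471 mm/d
Over 7 days: 3.2471 × 7 = 22.730 mm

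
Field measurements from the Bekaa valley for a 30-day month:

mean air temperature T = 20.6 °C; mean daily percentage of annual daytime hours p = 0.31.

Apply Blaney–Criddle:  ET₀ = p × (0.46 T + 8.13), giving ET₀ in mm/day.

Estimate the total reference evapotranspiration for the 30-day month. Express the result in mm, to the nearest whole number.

ET₀ = 0.31 × (0.46 × 20.6 + 8.13) = 0.31 × 17.606 = 5.4579 mm/d
Monthly total = 5.4579 × 30 = 163.737 mm

164 mm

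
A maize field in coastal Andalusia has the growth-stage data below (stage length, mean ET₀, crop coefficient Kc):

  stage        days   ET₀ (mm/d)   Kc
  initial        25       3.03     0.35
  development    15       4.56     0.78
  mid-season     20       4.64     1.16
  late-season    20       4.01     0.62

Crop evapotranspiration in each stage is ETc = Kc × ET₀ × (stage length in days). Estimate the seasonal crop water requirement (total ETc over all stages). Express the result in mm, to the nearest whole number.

initial: 0.35 × 3.03 × 25 = 26.51 mm
development: 0.78 × 4.56 × 15 = 53.35 mm
mid-season: 1.16 × 4.64 × 20 = 107.65 mm
late-season: 0.62 × 4.01 × 20 = 49.72 mm
Seasonal total = 237.23 mm

237 mm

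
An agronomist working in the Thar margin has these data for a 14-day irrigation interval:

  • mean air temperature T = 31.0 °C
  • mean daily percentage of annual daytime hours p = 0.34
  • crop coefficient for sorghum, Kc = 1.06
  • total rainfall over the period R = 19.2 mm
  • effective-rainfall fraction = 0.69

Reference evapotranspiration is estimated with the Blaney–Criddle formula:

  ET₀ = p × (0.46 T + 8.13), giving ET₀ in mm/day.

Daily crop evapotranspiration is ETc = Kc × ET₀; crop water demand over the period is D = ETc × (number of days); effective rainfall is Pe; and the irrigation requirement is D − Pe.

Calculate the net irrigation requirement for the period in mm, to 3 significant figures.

ET₀ = 0.34 × (0.46 × 31.0 + 8.13) = 0.34 × 22.390 = 7.6126 mm/d
ETc = Kc × ET₀ = 1.06 × 7.6126 = 8.0694 mm/d
Crop demand D = ETc × 14 d = 8.0694 × 14 = 112.972 mm
Pe = 0.69 × 19.2 = 13.248 mm
D − Pe = 112.972 − 13.248 = 99.724 mm

99.7 mm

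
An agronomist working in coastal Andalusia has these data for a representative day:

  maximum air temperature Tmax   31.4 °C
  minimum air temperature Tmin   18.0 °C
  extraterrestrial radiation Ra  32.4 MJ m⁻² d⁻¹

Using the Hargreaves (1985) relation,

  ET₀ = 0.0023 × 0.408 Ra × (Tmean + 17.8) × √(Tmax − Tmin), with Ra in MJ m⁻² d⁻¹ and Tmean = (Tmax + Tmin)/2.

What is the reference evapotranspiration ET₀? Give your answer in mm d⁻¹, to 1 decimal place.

4.7 mm d⁻¹

Tmean = (31.4 + 18.0)/2 = 24.70 °C
0.408 Ra = 0.408 × 32.4 = 13.2192 mm/d equivalent
ET₀ = 0.0023 × 13.2192 × (24.70 + 17.8) × √13.4 = 0.0023 × 13.2192 × 42.50 × 3.6606 = 4.7301 mm/d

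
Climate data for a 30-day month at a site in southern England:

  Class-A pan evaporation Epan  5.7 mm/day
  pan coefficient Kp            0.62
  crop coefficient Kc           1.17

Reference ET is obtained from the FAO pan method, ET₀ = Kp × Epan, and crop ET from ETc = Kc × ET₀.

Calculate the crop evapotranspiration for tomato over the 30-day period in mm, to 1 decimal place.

ET₀ = 0.62 × 5.7 = 3.5340 mm/d
ETc = Kc × ET₀ = 1.17 × 3.5340 = 4.1348 mm/d
Over 30 days: 4.1348 × 30 = 124.044 mm

124.0 mm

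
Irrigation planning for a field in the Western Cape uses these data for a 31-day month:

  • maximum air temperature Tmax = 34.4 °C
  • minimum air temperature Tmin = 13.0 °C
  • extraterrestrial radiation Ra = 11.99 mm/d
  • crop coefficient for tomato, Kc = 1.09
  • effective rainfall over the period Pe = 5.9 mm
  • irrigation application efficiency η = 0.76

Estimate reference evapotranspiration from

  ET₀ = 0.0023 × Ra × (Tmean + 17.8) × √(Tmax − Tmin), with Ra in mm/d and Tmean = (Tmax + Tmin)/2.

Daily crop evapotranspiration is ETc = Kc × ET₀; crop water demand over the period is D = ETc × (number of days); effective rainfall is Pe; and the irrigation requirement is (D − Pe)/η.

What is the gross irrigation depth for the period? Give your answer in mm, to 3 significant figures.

228 mm

Tmean = (34.4 + 13.0)/2 = 23.70 °C
ET₀ = 0.0023 × 11.99 × (23.70 + 17.8) × √21.4 = 0.0023 × 11.99 × 41.50 × 4.6260 = 5.2942 mm/d
ETc = Kc × ET₀ = 1.09 × 5.2942 = 5.7707 mm/d
Crop demand D = ETc × 31 d = 5.7707 × 31 = 178.892 mm
D − Pe = 178.892 − 5.9 = 172.992 mm
Gross irrigation = 172.992 / 0.76 = 227.621 mm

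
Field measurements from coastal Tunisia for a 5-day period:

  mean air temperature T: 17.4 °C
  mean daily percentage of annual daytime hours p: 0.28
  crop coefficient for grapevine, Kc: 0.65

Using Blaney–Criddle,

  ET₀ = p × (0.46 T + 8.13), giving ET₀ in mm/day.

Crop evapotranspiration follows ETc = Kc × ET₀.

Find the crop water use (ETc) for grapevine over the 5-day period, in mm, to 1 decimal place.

14.7 mm

ET₀ = 0.28 × (0.46 × 17.4 + 8.13) = 0.28 × 16.134 = 4.5175 mm/d
ETc = Kc × ET₀ = 0.65 × 4.5175 = 2.9364 mm/d
Over 5 days: 2.9364 × 5 = 14.682 mm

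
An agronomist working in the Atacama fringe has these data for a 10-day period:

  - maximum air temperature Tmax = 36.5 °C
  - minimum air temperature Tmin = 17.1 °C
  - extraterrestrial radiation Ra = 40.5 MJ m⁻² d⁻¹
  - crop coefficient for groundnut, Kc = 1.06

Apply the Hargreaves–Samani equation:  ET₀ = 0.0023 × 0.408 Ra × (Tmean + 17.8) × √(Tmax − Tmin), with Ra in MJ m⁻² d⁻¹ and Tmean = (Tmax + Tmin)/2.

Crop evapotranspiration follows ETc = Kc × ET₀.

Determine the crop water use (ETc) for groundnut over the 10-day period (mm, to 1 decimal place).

79.1 mm

Tmean = (36.5 + 17.1)/2 = 26.80 °C
0.408 Ra = 0.408 × 40.5 = 16.5240 mm/d equivalent
ET₀ = 0.0023 × 16.5240 × (26.80 + 17.8) × √19.4 = 0.0023 × 16.5240 × 44.60 × 4.4045 = 7.4658 mm/d
ETc = Kc × ET₀ = 1.06 × 7.4658 = 7.9137 mm/d
Over 10 days: 7.9137 × 10 = 79.137 mm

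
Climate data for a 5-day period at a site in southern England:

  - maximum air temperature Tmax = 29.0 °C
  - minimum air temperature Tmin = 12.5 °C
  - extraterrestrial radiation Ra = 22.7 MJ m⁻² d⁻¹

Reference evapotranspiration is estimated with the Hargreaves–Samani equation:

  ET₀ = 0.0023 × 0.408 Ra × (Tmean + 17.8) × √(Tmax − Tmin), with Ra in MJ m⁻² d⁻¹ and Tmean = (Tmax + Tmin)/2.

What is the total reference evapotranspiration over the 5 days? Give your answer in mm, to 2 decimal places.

Tmean = (29.0 + 12.5)/2 = 20.75 °C
0.408 Ra = 0.408 × 22.7 = 9.2616 mm/d equivalent
ET₀ = 0.0023 × 9.2616 × (20.75 + 17.8) × √16.5 = 0.0023 × 9.2616 × 38.55 × 4.0620 = 3.3356 mm/d
Over 5 days: 3.3356 × 5 = 16.678 mm

16.68 mm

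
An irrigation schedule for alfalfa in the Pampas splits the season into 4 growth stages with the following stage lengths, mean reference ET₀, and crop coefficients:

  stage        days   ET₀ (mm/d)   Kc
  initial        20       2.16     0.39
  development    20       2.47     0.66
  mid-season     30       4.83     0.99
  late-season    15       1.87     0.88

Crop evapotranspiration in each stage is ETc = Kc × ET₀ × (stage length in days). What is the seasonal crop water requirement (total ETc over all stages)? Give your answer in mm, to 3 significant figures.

218 mm

initial: 0.39 × 2.16 × 20 = 16.85 mm
development: 0.66 × 2.47 × 20 = 32.60 mm
mid-season: 0.99 × 4.83 × 30 = 143.45 mm
late-season: 0.88 × 1.87 × 15 = 24.68 mm
Seasonal total = 217.58 mm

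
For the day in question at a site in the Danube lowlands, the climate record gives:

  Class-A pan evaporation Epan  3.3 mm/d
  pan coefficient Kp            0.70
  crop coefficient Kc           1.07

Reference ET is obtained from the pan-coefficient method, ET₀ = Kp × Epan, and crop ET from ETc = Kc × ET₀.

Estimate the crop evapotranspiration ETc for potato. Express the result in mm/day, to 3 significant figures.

2.47 mm/day

ET₀ = 0.70 × 3.3 = 2.3100 mm/d
ETc = Kc × ET₀ = 1.07 × 2.3100 = 2.4717 mm/d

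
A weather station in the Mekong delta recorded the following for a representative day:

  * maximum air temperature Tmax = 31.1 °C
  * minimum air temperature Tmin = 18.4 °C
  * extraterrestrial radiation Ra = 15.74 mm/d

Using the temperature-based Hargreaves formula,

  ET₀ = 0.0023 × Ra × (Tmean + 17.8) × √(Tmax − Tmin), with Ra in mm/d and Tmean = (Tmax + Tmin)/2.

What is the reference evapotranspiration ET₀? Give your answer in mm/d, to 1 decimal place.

Tmean = (31.1 + 18.4)/2 = 24.75 °C
ET₀ = 0.0023 × 15.74 × (24.75 + 17.8) × √12.7 = 0.0023 × 15.74 × 42.55 × 3.5637 = 5.4895 mm/d

5.5 mm/d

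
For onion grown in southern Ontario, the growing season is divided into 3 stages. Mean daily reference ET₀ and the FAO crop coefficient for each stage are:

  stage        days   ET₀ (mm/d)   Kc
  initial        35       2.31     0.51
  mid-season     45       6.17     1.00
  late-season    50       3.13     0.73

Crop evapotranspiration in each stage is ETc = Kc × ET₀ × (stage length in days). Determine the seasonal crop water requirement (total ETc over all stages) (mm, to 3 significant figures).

initial: 0.51 × 2.31 × 35 = 41.23 mm
mid-season: 1.00 × 6.17 × 45 = 277.65 mm
late-season: 0.73 × 3.13 × 50 = 114.25 mm
Seasonal total = 433.13 mm

433 mm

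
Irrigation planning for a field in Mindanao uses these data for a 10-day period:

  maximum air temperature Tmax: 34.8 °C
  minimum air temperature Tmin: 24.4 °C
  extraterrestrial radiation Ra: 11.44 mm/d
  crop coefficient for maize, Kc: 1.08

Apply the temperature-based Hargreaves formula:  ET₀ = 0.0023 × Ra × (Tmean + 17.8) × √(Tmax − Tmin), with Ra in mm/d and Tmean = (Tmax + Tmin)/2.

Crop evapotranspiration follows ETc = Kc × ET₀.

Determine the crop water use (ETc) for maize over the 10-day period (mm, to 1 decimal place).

43.4 mm

Tmean = (34.8 + 24.4)/2 = 29.60 °C
ET₀ = 0.0023 × 11.44 × (29.60 + 17.8) × √10.4 = 0.0023 × 11.44 × 47.40 × 3.2249 = 4.0221 mm/d
ETc = Kc × ET₀ = 1.08 × 4.0221 = 4.3439 mm/d
Over 10 days: 4.3439 × 10 = 43.439 mm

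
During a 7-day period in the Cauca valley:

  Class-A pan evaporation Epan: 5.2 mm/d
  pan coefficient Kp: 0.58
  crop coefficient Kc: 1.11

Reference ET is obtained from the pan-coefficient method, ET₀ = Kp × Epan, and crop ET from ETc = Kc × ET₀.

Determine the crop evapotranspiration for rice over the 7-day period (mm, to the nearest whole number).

ET₀ = 0.58 × 5.2 = 3.0160 mm/d
ETc = Kc × ET₀ = 1.11 × 3.0160 = 3.3478 mm/d
Over 7 days: 3.3478 × 7 = 23.435 mm

23 mm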